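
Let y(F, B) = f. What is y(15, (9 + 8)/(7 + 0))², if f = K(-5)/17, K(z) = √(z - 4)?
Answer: -9/289 ≈ -0.031142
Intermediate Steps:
K(z) = √(-4 + z)
f = 3*I/17 (f = √(-4 - 5)/17 = √(-9)*(1/17) = (3*I)*(1/17) = 3*I/17 ≈ 0.17647*I)
y(F, B) = 3*I/17
y(15, (9 + 8)/(7 + 0))² = (3*I/17)² = -9/289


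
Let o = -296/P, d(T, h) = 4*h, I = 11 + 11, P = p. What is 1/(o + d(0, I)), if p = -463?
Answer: 463/41040 ≈ 0.011282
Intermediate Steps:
P = -463
I = 22
o = 296/463 (o = -296/(-463) = -296*(-1/463) = 296/463 ≈ 0.63931)
1/(o + d(0, I)) = 1/(296/463 + 4*22) = 1/(296/463 + 88) = 1/(41040/463) = 463/41040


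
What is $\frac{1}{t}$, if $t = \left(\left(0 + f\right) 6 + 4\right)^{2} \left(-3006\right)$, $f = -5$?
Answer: $- \frac{1}{2032056} \approx -4.9211 \cdot 10^{-7}$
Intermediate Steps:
$t = -2032056$ ($t = \left(\left(0 - 5\right) 6 + 4\right)^{2} \left(-3006\right) = \left(\left(-5\right) 6 + 4\right)^{2} \left(-3006\right) = \left(-30 + 4\right)^{2} \left(-3006\right) = \left(-26\right)^{2} \left(-3006\right) = 676 \left(-3006\right) = -2032056$)
$\frac{1}{t} = \frac{1}{-2032056} = - \frac{1}{2032056}$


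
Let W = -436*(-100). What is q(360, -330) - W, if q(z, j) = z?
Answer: -43240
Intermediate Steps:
W = 43600
q(360, -330) - W = 360 - 1*43600 = 360 - 43600 = -43240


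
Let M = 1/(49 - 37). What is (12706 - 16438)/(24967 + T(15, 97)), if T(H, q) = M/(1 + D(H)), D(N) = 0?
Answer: -44784/299605 ≈ -0.14948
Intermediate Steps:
M = 1/12 ≈ 0.083333
T(H, q) = 1/12 (T(H, q) = (1/12)/(1 + 0) = (1/12)/1 = 1*(1/12) = 1/12)
(12706 - 16438)/(24967 + T(15, 97)) = (12706 - 16438)/(24967 + 1/12) = -3732/299605/12 = -3732*12/299605 = -44784/299605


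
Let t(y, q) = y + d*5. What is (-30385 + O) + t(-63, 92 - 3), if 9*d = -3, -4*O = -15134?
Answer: -159997/6 ≈ -26666.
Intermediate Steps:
O = 7567/2 (O = -1/4*(-15134) = 7567/2 ≈ 3783.5)
d = -1/3 (d = (1/9)*(-3) = -1/3 ≈ -0.33333)
t(y, q) = -5/3 + y (t(y, q) = y - 1/3*5 = y - 5/3 = -5/3 + y)
(-30385 + O) + t(-63, 92 - 3) = (-30385 + 7567/2) + (-5/3 - 63) = -53203/2 - 194/3 = -159997/6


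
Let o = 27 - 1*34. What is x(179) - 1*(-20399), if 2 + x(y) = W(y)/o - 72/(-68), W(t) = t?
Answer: 2424326/119 ≈ 20373.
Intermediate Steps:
o = -7 (o = 27 - 34 = -7)
x(y) = -16/17 - y/7 (x(y) = -2 + (y/(-7) - 72/(-68)) = -2 + (y*(-⅐) - 72*(-1/68)) = -2 + (-y/7 + 18/17) = -2 + (18/17 - y/7) = -16/17 - y/7)
x(179) - 1*(-20399) = (-16/17 - ⅐*179) - 1*(-20399) = (-16/17 - 179/7) + 20399 = -3155/119 + 20399 = 2424326/119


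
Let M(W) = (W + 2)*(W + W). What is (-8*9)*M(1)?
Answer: -432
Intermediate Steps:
M(W) = 2*W*(2 + W) (M(W) = (2 + W)*(2*W) = 2*W*(2 + W))
(-8*9)*M(1) = (-8*9)*(2*1*(2 + 1)) = -144*3 = -72*6 = -432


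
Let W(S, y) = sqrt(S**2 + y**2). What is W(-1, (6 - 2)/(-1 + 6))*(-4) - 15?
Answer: -15 - 4*sqrt(41)/5 ≈ -20.122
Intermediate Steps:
W(-1, (6 - 2)/(-1 + 6))*(-4) - 15 = sqrt((-1)**2 + ((6 - 2)/(-1 + 6))**2)*(-4) - 15 = sqrt(1 + (4/5)**2)*(-4) - 15 = sqrt(1 + 16/25)*(-4) - 15 = sqrt(41/25)*(-4) - 15 = (sqrt(41)/5)*(-4) - 15 = -4*sqrt(41)/5 - 15 = -15 - 4*sqrt(41)/5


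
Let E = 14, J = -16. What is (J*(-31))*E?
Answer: 6944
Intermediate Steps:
(J*(-31))*E = -16*(-31)*14 = 496*14 = 6944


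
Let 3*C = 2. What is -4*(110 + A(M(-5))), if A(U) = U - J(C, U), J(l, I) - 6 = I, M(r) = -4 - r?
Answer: -416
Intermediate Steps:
C = ⅔ (C = (⅓)*2 = ⅔ ≈ 0.66667)
J(l, I) = 6 + I
A(U) = -6 (A(U) = U - (6 + U) = U + (-6 - U) = -6)
-4*(110 + A(M(-5))) = -4*(110 - 6) = -4*104 = -416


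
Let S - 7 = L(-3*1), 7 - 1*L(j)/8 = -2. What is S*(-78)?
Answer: -6162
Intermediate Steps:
L(j) = 72 (L(j) = 56 - 8*(-2) = 56 + 16 = 72)
S = 79 (S = 7 + 72 = 79)
S*(-78) = 79*(-78) = -6162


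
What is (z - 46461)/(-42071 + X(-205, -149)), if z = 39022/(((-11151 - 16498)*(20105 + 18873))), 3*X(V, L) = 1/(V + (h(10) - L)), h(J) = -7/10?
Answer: 42585509848087332/38561701938794941 ≈ 1.1043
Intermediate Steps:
h(J) = -7/10 (h(J) = -7*⅒ = -7/10)
X(V, L) = 1/(3*(-7/10 + V - L)) (X(V, L) = 1/(3*(V + (-7/10 - L))) = 1/(3*(-7/10 + V - L)))
z = -19511/538851361 (z = 39022/((-27649*38978)) = 39022/(-1077702722) = 39022*(-1/1077702722) = -19511/538851361 ≈ -3.6208e-5)
(z - 46461)/(-42071 + X(-205, -149)) = (-19511/538851361 - 46461)/(-42071 - 10/(21 - 30*(-205) + 30*(-149))) = -25035573102932/(538851361*(-42071 - 10/(21 + 6150 - 4470))) = -25035573102932/(538851361*(-42071 - 10/1701)) = -25035573102932/(538851361*(-71562781/1701)) = -25035573102932/538851361*(-1701/71562781) = 42585509848087332/38561701938794941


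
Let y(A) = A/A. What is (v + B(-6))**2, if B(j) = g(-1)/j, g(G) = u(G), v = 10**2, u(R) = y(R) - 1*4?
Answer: 40401/4 ≈ 10100.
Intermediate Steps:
y(A) = 1
u(R) = -3 (u(R) = 1 - 1*4 = 1 - 4 = -3)
v = 100
g(G) = -3
B(j) = -3/j
(v + B(-6))**2 = (100 - 3/(-6))**2 = (100 - 3*(-1/6))**2 = (100 + 1/2)**2 = (201/2)**2 = 40401/4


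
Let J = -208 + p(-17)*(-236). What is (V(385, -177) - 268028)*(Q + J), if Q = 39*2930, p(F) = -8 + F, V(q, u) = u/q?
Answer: -12378993583634/385 ≈ -3.2153e+10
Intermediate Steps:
J = 5692 (J = -208 + (-8 - 17)*(-236) = -208 - 25*(-236) = -208 + 5900 = 5692)
Q = 114270
(V(385, -177) - 268028)*(Q + J) = (-177/385 - 268028)*(114270 + 5692) = (-177*1/385 - 268028)*119962 = (-177/385 - 268028)*119962 = -103190957/385*119962 = -12378993583634/385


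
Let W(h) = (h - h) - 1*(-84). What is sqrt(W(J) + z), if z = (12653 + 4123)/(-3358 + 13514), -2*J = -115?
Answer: sqrt(552156330)/2539 ≈ 9.2548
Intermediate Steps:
J = 115/2 (J = -1/2*(-115) = 115/2 ≈ 57.500)
z = 4194/2539 (z = 16776/10156 = 16776*(1/10156) = 4194/2539 ≈ 1.6518)
W(h) = 84 (W(h) = 0 + 84 = 84)
sqrt(W(J) + z) = sqrt(84 + 4194/2539) = sqrt(217470/2539) = sqrt(552156330)/2539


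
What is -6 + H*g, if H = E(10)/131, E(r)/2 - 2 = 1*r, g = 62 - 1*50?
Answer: -498/131 ≈ -3.8015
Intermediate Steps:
g = 12 (g = 62 - 50 = 12)
E(r) = 4 + 2*r (E(r) = 4 + 2*(1*r) = 4 + 2*r)
H = 24/131 (H = (4 + 2*10)/131 = (4 + 20)*(1/131) = 24*(1/131) = 24/131 ≈ 0.18321)
-6 + H*g = -6 + (24/131)*12 = -6 + 288/131 = -498/131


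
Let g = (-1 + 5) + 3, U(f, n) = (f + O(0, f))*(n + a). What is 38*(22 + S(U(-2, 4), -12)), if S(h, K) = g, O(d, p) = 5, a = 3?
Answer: 1102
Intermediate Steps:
U(f, n) = (3 + n)*(5 + f) (U(f, n) = (f + 5)*(n + 3) = (5 + f)*(3 + n) = (3 + n)*(5 + f))
g = 7 (g = 4 + 3 = 7)
S(h, K) = 7
38*(22 + S(U(-2, 4), -12)) = 38*(22 + 7) = 38*29 = 1102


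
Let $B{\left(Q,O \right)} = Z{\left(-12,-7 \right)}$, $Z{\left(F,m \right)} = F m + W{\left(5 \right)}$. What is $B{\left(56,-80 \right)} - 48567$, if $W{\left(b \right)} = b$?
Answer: $-48478$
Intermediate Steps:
$Z{\left(F,m \right)} = 5 + F m$ ($Z{\left(F,m \right)} = F m + 5 = 5 + F m$)
$B{\left(Q,O \right)} = 89$ ($B{\left(Q,O \right)} = 5 - -84 = 5 + 84 = 89$)
$B{\left(56,-80 \right)} - 48567 = 89 - 48567 = -48478$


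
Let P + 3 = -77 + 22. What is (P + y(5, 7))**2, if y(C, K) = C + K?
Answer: 2116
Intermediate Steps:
P = -58 (P = -3 + (-77 + 22) = -3 - 55 = -58)
(P + y(5, 7))**2 = (-58 + (5 + 7))**2 = (-58 + 12)**2 = (-46)**2 = 2116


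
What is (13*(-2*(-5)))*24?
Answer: 3120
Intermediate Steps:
(13*(-2*(-5)))*24 = (13*10)*24 = 130*24 = 3120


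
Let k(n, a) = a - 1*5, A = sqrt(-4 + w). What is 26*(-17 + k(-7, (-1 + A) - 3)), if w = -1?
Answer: -676 + 26*I*sqrt(5) ≈ -676.0 + 58.138*I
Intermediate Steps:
A = I*sqrt(5) (A = sqrt(-4 - 1) = sqrt(-5) = I*sqrt(5) ≈ 2.2361*I)
k(n, a) = -5 + a (k(n, a) = a - 5 = -5 + a)
26*(-17 + k(-7, (-1 + A) - 3)) = 26*(-17 + (-5 + ((-1 + I*sqrt(5)) - 3))) = 26*(-17 + (-5 + (-4 + I*sqrt(5)))) = 26*(-17 + (-9 + I*sqrt(5))) = 26*(-26 + I*sqrt(5)) = -676 + 26*I*sqrt(5)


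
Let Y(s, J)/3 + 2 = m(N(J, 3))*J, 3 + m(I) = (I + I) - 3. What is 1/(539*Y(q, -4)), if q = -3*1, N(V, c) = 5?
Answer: -1/29106 ≈ -3.4357e-5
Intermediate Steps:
q = -3
m(I) = -6 + 2*I (m(I) = -3 + ((I + I) - 3) = -3 + (2*I - 3) = -3 + (-3 + 2*I) = -6 + 2*I)
Y(s, J) = -6 + 12*J (Y(s, J) = -6 + 3*((-6 + 2*5)*J) = -6 + 3*((-6 + 10)*J) = -6 + 3*(4*J) = -6 + 12*J)
1/(539*Y(q, -4)) = 1/(539*(-6 + 12*(-4))) = 1/(539*(-6 - 48)) = 1/(539*(-54)) = 1/(-29106) = -1/29106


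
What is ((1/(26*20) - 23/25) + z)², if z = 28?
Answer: 4957990569/6760000 ≈ 733.43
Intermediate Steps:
((1/(26*20) - 23/25) + z)² = ((1/(26*20) - 23/25) + 28)² = (((1/26)*(1/20) - 23*1/25) + 28)² = ((1/520 - 23/25) + 28)² = (-2387/2600 + 28)² = (70413/2600)² = 4957990569/6760000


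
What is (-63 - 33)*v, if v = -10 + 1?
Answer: 864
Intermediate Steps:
v = -9
(-63 - 33)*v = (-63 - 33)*(-9) = -96*(-9) = 864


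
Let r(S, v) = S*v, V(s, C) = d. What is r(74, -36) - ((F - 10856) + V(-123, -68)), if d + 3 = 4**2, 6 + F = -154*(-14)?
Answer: 6029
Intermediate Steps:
F = 2150 (F = -6 - 154*(-14) = -6 + 2156 = 2150)
d = 13 (d = -3 + 4**2 = -3 + 16 = 13)
V(s, C) = 13
r(74, -36) - ((F - 10856) + V(-123, -68)) = 74*(-36) - ((2150 - 10856) + 13) = -2664 - (-8706 + 13) = -2664 - 1*(-8693) = -2664 + 8693 = 6029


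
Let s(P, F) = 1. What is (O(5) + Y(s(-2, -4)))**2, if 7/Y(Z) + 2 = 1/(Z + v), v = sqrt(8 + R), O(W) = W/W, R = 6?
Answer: 18642/3025 + 1876*sqrt(14)/3025 ≈ 8.4831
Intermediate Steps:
O(W) = 1
v = sqrt(14) (v = sqrt(8 + 6) = sqrt(14) ≈ 3.7417)
Y(Z) = 7/(-2 + 1/(Z + sqrt(14)))
(O(5) + Y(s(-2, -4)))**2 = (1 + 7*(-1*1 - sqrt(14))/(-1 + 2*1 + 2*sqrt(14)))**2 = (1 + 7*(-1 - sqrt(14))/(-1 + 2 + 2*sqrt(14)))**2 = (1 + 7*(-1 - sqrt(14))/(1 + 2*sqrt(14)))**2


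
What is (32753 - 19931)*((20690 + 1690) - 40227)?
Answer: -228834234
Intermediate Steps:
(32753 - 19931)*((20690 + 1690) - 40227) = 12822*(22380 - 40227) = 12822*(-17847) = -228834234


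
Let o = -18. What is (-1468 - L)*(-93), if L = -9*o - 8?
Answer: 150846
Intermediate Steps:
L = 154 (L = -9*(-18) - 8 = 162 - 8 = 154)
(-1468 - L)*(-93) = (-1468 - 1*154)*(-93) = (-1468 - 154)*(-93) = -1622*(-93) = 150846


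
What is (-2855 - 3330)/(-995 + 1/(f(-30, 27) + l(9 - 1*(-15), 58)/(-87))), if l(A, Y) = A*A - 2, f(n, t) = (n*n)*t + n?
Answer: 13056015460/2100361333 ≈ 6.2161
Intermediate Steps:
f(n, t) = n + t*n² (f(n, t) = n²*t + n = t*n² + n = n + t*n²)
l(A, Y) = -2 + A² (l(A, Y) = A² - 2 = -2 + A²)
(-2855 - 3330)/(-995 + 1/(f(-30, 27) + l(9 - 1*(-15), 58)/(-87))) = (-2855 - 3330)/(-995 + 1/(-30*(1 - 30*27) + (-2 + (9 - 1*(-15))²)/(-87))) = -6185/(-995 + 1/(-30*(1 - 810) + (-2 + (9 + 15)²)*(-1/87))) = -6185/(-995 + 1/(-30*(-809) + (-2 + 24²)*(-1/87))) = -6185/(-995 + 1/(24270 + (-2 + 576)*(-1/87))) = -6185/(-995 + 1/(24270 + 574*(-1/87))) = -6185/(-995 + 1/(24270 - 574/87)) = -6185/(-995 + 1/(2110916/87)) = -6185/(-995 + 87/2110916) = -6185/(-2100361333/2110916) = -6185*(-2110916/2100361333) = 13056015460/2100361333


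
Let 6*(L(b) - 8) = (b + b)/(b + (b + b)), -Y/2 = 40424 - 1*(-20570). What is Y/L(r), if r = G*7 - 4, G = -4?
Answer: -1097892/73 ≈ -15040.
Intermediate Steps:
Y = -121988 (Y = -2*(40424 - 1*(-20570)) = -2*(40424 + 20570) = -2*60994 = -121988)
r = -32 (r = -4*7 - 4 = -28 - 4 = -32)
L(b) = 73/9 (L(b) = 8 + ((b + b)/(b + (b + b)))/6 = 8 + ((2*b)/(b + 2*b))/6 = 8 + ((2*b)/((3*b)))/6 = 8 + ((2*b)*(1/(3*b)))/6 = 8 + (⅙)*(⅔) = 8 + ⅑ = 73/9)
Y/L(r) = -121988/73/9 = -121988*9/73 = -1097892/73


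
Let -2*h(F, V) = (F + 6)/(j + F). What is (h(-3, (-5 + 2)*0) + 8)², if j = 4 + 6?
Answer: 11881/196 ≈ 60.617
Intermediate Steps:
j = 10
h(F, V) = -(6 + F)/(2*(10 + F)) (h(F, V) = -(F + 6)/(2*(10 + F)) = -(6 + F)/(2*(10 + F)))
(h(-3, (-5 + 2)*0) + 8)² = ((-6 - 1*(-3))/(2*(10 - 3)) + 8)² = ((½)*(-6 + 3)/7 + 8)² = ((½)*(⅐)*(-3) + 8)² = (-3/14 + 8)² = (109/14)² = 11881/196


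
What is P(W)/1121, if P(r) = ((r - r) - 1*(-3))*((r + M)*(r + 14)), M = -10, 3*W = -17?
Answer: -1175/3363 ≈ -0.34939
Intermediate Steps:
W = -17/3 (W = (⅓)*(-17) = -17/3 ≈ -5.6667)
P(r) = 3*(-10 + r)*(14 + r) (P(r) = ((r - r) - 1*(-3))*((r - 10)*(r + 14)) = (0 + 3)*((-10 + r)*(14 + r)) = 3*((-10 + r)*(14 + r)) = 3*(-10 + r)*(14 + r))
P(W)/1121 = (-420 + 3*(-17/3)² + 12*(-17/3))/1121 = (-420 + 3*(289/9) - 68)*(1/1121) = (-420 + 289/3 - 68)*(1/1121) = -1175/3*1/1121 = -1175/3363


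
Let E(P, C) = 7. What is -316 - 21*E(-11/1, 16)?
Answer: -463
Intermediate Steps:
-316 - 21*E(-11/1, 16) = -316 - 21*7 = -316 - 147 = -463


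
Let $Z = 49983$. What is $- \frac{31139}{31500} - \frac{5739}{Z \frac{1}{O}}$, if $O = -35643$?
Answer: $\frac{2147310551621}{524821500} \approx 4091.5$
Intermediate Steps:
$- \frac{31139}{31500} - \frac{5739}{Z \frac{1}{O}} = - \frac{31139}{31500} - \frac{5739}{49983 \frac{1}{-35643}} = \left(-31139\right) \frac{1}{31500} - \frac{5739}{49983 \left(- \frac{1}{35643}\right)} = - \frac{31139}{31500} - \frac{5739}{- \frac{16661}{11881}} = - \frac{31139}{31500} - - \frac{68185059}{16661} = - \frac{31139}{31500} + \frac{68185059}{16661} = \frac{2147310551621}{524821500}$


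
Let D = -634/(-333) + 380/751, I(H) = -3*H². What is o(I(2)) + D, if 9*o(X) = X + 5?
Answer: 136055/83361 ≈ 1.6321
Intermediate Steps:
o(X) = 5/9 + X/9 (o(X) = (X + 5)/9 = (5 + X)/9 = 5/9 + X/9)
D = 602674/250083 (D = -634*(-1/333) + 380*(1/751) = 634/333 + 380/751 = 602674/250083 ≈ 2.4099)
o(I(2)) + D = (5/9 + (-3*2²)/9) + 602674/250083 = (5/9 + (-3*4)/9) + 602674/250083 = (5/9 + (⅑)*(-12)) + 602674/250083 = (5/9 - 4/3) + 602674/250083 = -7/9 + 602674/250083 = 136055/83361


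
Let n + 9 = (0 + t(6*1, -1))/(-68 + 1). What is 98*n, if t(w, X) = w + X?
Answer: -59584/67 ≈ -889.31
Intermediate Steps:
t(w, X) = X + w
n = -608/67 (n = -9 + (0 + (-1 + 6*1))/(-68 + 1) = -9 + (0 + (-1 + 6))/(-67) = -9 + (0 + 5)*(-1/67) = -9 + 5*(-1/67) = -9 - 5/67 = -608/67 ≈ -9.0746)
98*n = 98*(-608/67) = -59584/67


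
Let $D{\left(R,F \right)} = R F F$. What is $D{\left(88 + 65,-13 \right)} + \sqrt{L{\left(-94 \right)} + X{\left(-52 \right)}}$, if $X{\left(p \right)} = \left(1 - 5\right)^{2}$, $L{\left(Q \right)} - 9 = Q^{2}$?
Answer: $25857 + \sqrt{8861} \approx 25951.0$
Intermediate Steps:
$D{\left(R,F \right)} = R F^{2}$ ($D{\left(R,F \right)} = F R F = R F^{2}$)
$L{\left(Q \right)} = 9 + Q^{2}$
$X{\left(p \right)} = 16$ ($X{\left(p \right)} = \left(-4\right)^{2} = 16$)
$D{\left(88 + 65,-13 \right)} + \sqrt{L{\left(-94 \right)} + X{\left(-52 \right)}} = \left(88 + 65\right) \left(-13\right)^{2} + \sqrt{\left(9 + \left(-94\right)^{2}\right) + 16} = 153 \cdot 169 + \sqrt{\left(9 + 8836\right) + 16} = 25857 + \sqrt{8845 + 16} = 25857 + \sqrt{8861}$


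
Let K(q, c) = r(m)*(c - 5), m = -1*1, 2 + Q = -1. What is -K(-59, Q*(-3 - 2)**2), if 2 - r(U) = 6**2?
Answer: -2720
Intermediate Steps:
Q = -3 (Q = -2 - 1 = -3)
m = -1
r(U) = -34 (r(U) = 2 - 1*6**2 = 2 - 1*36 = 2 - 36 = -34)
K(q, c) = 170 - 34*c (K(q, c) = -34*(c - 5) = -34*(-5 + c) = 170 - 34*c)
-K(-59, Q*(-3 - 2)**2) = -(170 - (-102)*(-3 - 2)**2) = -(170 - (-102)*(-5)**2) = -(170 - (-102)*25) = -(170 - 34*(-75)) = -(170 + 2550) = -1*2720 = -2720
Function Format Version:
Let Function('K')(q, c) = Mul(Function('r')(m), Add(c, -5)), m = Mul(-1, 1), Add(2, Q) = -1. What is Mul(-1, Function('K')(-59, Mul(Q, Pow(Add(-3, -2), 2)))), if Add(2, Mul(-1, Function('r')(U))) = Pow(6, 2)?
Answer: -2720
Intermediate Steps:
Q = -3 (Q = Add(-2, -1) = -3)
m = -1
Function('r')(U) = -34 (Function('r')(U) = Add(2, Mul(-1, Pow(6, 2))) = Add(2, Mul(-1, 36)) = Add(2, -36) = -34)
Function('K')(q, c) = Add(170, Mul(-34, c)) (Function('K')(q, c) = Mul(-34, Add(c, -5)) = Mul(-34, Add(-5, c)) = Add(170, Mul(-34, c)))
Mul(-1, Function('K')(-59, Mul(Q, Pow(Add(-3, -2), 2)))) = Mul(-1, Add(170, Mul(-34, Mul(-3, Pow(Add(-3, -2), 2))))) = Mul(-1, Add(170, Mul(-34, Mul(-3, Pow(-5, 2))))) = Mul(-1, Add(170, Mul(-34, Mul(-3, 25)))) = Mul(-1, Add(170, Mul(-34, -75))) = Mul(-1, Add(170, 2550)) = Mul(-1, 2720) = -2720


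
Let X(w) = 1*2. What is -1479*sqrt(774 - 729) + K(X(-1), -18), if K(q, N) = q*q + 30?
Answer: 34 - 4437*sqrt(5) ≈ -9887.4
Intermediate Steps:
X(w) = 2
K(q, N) = 30 + q**2 (K(q, N) = q**2 + 30 = 30 + q**2)
-1479*sqrt(774 - 729) + K(X(-1), -18) = -1479*sqrt(774 - 729) + (30 + 2**2) = -4437*sqrt(5) + (30 + 4) = -4437*sqrt(5) + 34 = 34 - 4437*sqrt(5)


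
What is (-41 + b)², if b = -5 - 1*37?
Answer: 6889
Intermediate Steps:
b = -42 (b = -5 - 37 = -42)
(-41 + b)² = (-41 - 42)² = (-83)² = 6889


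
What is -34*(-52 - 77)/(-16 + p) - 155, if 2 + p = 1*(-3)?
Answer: -2547/7 ≈ -363.86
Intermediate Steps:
p = -5 (p = -2 + 1*(-3) = -2 - 3 = -5)
-34*(-52 - 77)/(-16 + p) - 155 = -34*(-52 - 77)/(-16 - 5) - 155 = -(-4386)/(-21) - 155 = -(-4386)*(-1)/21 - 155 = -34*43/7 - 155 = -1462/7 - 155 = -2547/7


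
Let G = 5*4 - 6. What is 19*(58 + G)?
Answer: 1368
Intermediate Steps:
G = 14 (G = 20 - 6 = 14)
19*(58 + G) = 19*(58 + 14) = 19*72 = 1368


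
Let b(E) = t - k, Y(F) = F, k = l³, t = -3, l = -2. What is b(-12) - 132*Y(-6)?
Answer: 797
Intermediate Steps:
k = -8 (k = (-2)³ = -8)
b(E) = 5 (b(E) = -3 - 1*(-8) = -3 + 8 = 5)
b(-12) - 132*Y(-6) = 5 - 132*(-6) = 5 + 792 = 797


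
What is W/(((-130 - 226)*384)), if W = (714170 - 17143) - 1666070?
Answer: 969043/136704 ≈ 7.0886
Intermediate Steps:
W = -969043 (W = 697027 - 1666070 = -969043)
W/(((-130 - 226)*384)) = -969043*1/(384*(-130 - 226)) = -969043/((-356*384)) = -969043/(-136704) = -969043*(-1/136704) = 969043/136704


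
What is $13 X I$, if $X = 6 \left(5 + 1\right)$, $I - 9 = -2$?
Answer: $3276$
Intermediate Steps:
$I = 7$ ($I = 9 - 2 = 7$)
$X = 36$ ($X = 6 \cdot 6 = 36$)
$13 X I = 13 \cdot 36 \cdot 7 = 468 \cdot 7 = 3276$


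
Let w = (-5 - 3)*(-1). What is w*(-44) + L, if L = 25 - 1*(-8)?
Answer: -319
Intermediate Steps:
w = 8 (w = -8*(-1) = 8)
L = 33 (L = 25 + 8 = 33)
w*(-44) + L = 8*(-44) + 33 = -352 + 33 = -319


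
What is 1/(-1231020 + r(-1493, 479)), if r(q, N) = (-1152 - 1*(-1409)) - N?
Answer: -1/1231242 ≈ -8.1219e-7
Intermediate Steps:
r(q, N) = 257 - N (r(q, N) = (-1152 + 1409) - N = 257 - N)
1/(-1231020 + r(-1493, 479)) = 1/(-1231020 + (257 - 1*479)) = 1/(-1231020 + (257 - 479)) = 1/(-1231020 - 222) = 1/(-1231242) = -1/1231242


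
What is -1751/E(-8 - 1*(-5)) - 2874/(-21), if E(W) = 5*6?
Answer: 16483/210 ≈ 78.490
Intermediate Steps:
E(W) = 30
-1751/E(-8 - 1*(-5)) - 2874/(-21) = -1751/30 - 2874/(-21) = -1751*1/30 - 2874*(-1/21) = -1751/30 + 958/7 = 16483/210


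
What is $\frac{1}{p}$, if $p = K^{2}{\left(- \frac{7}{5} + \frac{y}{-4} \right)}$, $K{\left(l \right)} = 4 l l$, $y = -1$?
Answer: $\frac{10000}{279841} \approx 0.035735$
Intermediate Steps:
$K{\left(l \right)} = 4 l^{2}$
$p = \frac{279841}{10000}$ ($p = \left(4 \left(- \frac{7}{5} - \frac{1}{-4}\right)^{2}\right)^{2} = \left(4 \left(\left(-7\right) \frac{1}{5} - - \frac{1}{4}\right)^{2}\right)^{2} = \left(4 \left(- \frac{7}{5} + \frac{1}{4}\right)^{2}\right)^{2} = \left(4 \left(- \frac{23}{20}\right)^{2}\right)^{2} = \left(4 \cdot \frac{529}{400}\right)^{2} = \left(\frac{529}{100}\right)^{2} = \frac{279841}{10000} \approx 27.984$)
$\frac{1}{p} = \frac{1}{\frac{279841}{10000}} = \frac{10000}{279841}$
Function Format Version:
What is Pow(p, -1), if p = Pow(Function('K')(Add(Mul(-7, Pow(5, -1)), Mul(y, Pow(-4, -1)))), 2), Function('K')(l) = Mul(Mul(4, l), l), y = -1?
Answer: Rational(10000, 279841) ≈ 0.035735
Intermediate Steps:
Function('K')(l) = Mul(4, Pow(l, 2))
p = Rational(279841, 10000) (p = Pow(Mul(4, Pow(Add(Mul(-7, Pow(5, -1)), Mul(-1, Pow(-4, -1))), 2)), 2) = Pow(Mul(4, Pow(Add(Mul(-7, Rational(1, 5)), Mul(-1, Rational(-1, 4))), 2)), 2) = Pow(Mul(4, Pow(Add(Rational(-7, 5), Rational(1, 4)), 2)), 2) = Pow(Mul(4, Pow(Rational(-23, 20), 2)), 2) = Pow(Mul(4, Rational(529, 400)), 2) = Pow(Rational(529, 100), 2) = Rational(279841, 10000) ≈ 27.984)
Pow(p, -1) = Pow(Rational(279841, 10000), -1) = Rational(10000, 279841)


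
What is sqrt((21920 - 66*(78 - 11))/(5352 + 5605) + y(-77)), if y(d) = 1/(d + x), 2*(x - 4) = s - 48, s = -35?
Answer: 6*sqrt(277758218794)/2509153 ≈ 1.2603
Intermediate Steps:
x = -75/2 (x = 4 + (-35 - 48)/2 = 4 + (1/2)*(-83) = 4 - 83/2 = -75/2 ≈ -37.500)
y(d) = 1/(-75/2 + d) (y(d) = 1/(d - 75/2) = 1/(-75/2 + d))
sqrt((21920 - 66*(78 - 11))/(5352 + 5605) + y(-77)) = sqrt((21920 - 66*(78 - 11))/(5352 + 5605) + 2/(-75 + 2*(-77))) = sqrt((21920 - 66*67)/10957 + 2/(-75 - 154)) = sqrt((21920 - 4422)*(1/10957) + 2/(-229)) = sqrt(17498*(1/10957) + 2*(-1/229)) = sqrt(17498/10957 - 2/229) = sqrt(3985128/2509153) = 6*sqrt(277758218794)/2509153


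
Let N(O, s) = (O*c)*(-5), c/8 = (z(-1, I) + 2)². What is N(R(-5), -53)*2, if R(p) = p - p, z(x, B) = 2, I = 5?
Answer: 0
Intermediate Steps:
c = 128 (c = 8*(2 + 2)² = 8*4² = 8*16 = 128)
R(p) = 0
N(O, s) = -640*O (N(O, s) = (O*128)*(-5) = (128*O)*(-5) = -640*O)
N(R(-5), -53)*2 = -640*0*2 = 0*2 = 0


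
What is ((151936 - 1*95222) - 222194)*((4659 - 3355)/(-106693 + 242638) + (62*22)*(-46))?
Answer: 94100000952832/9063 ≈ 1.0383e+10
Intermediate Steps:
((151936 - 1*95222) - 222194)*((4659 - 3355)/(-106693 + 242638) + (62*22)*(-46)) = ((151936 - 95222) - 222194)*(1304/135945 + 1364*(-46)) = (56714 - 222194)*(1304*(1/135945) - 62744) = -165480*(1304/135945 - 62744) = -165480*(-8529731776/135945) = 94100000952832/9063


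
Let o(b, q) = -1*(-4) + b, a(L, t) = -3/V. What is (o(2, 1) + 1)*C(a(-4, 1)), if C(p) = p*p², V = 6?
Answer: -7/8 ≈ -0.87500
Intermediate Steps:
a(L, t) = -½ (a(L, t) = -3/6 = -3*⅙ = -½)
o(b, q) = 4 + b
C(p) = p³
(o(2, 1) + 1)*C(a(-4, 1)) = ((4 + 2) + 1)*(-½)³ = (6 + 1)*(-⅛) = 7*(-⅛) = -7/8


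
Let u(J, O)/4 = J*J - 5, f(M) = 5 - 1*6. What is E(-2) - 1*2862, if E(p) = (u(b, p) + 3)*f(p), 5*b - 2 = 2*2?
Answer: -71269/25 ≈ -2850.8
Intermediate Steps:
f(M) = -1 (f(M) = 5 - 6 = -1)
b = 6/5 (b = ⅖ + (2*2)/5 = ⅖ + (⅕)*4 = ⅖ + ⅘ = 6/5 ≈ 1.2000)
u(J, O) = -20 + 4*J² (u(J, O) = 4*(J*J - 5) = 4*(J² - 5) = 4*(-5 + J²) = -20 + 4*J²)
E(p) = 281/25 (E(p) = ((-20 + 4*(6/5)²) + 3)*(-1) = ((-20 + 4*(36/25)) + 3)*(-1) = ((-20 + 144/25) + 3)*(-1) = (-356/25 + 3)*(-1) = -281/25*(-1) = 281/25)
E(-2) - 1*2862 = 281/25 - 1*2862 = 281/25 - 2862 = -71269/25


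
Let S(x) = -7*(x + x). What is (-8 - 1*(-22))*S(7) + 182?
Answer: -1190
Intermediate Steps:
S(x) = -14*x
(-8 - 1*(-22))*S(7) + 182 = (-8 - 1*(-22))*(-14*7) + 182 = (-8 + 22)*(-98) + 182 = 14*(-98) + 182 = -1372 + 182 = -1190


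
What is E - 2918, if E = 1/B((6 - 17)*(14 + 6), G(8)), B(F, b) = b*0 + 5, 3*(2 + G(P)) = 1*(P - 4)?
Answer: -14589/5 ≈ -2917.8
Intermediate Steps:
G(P) = -10/3 + P/3 (G(P) = -2 + (1*(P - 4))/3 = -2 + (1*(-4 + P))/3 = -2 + (-4 + P)/3 = -2 + (-4/3 + P/3) = -10/3 + P/3)
B(F, b) = 5 (B(F, b) = 0 + 5 = 5)
E = 1/5 ≈ 0.20000
E - 2918 = 1/5 - 2918 = -14589/5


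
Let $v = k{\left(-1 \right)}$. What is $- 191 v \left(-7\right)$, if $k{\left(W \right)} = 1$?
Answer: $1337$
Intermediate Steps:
$v = 1$
$- 191 v \left(-7\right) = \left(-191\right) 1 \left(-7\right) = \left(-191\right) \left(-7\right) = 1337$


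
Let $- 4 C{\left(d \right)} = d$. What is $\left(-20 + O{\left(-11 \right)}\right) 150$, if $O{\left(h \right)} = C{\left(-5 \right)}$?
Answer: $- \frac{5625}{2} \approx -2812.5$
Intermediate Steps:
$C{\left(d \right)} = - \frac{d}{4}$
$O{\left(h \right)} = \frac{5}{4}$ ($O{\left(h \right)} = \left(- \frac{1}{4}\right) \left(-5\right) = \frac{5}{4}$)
$\left(-20 + O{\left(-11 \right)}\right) 150 = \left(-20 + \frac{5}{4}\right) 150 = \left(- \frac{75}{4}\right) 150 = - \frac{5625}{2}$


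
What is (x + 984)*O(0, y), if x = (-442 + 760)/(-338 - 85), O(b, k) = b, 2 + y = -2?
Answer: 0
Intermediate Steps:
y = -4 (y = -2 - 2 = -4)
x = -106/141 (x = 318/(-423) = 318*(-1/423) = -106/141 ≈ -0.75177)
(x + 984)*O(0, y) = (-106/141 + 984)*0 = (138638/141)*0 = 0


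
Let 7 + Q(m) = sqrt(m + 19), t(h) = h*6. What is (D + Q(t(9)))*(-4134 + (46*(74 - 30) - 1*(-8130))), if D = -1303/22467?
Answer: -954603440/22467 + 6020*sqrt(73) ≈ 8945.8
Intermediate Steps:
D = -1303/22467 (D = -1303*1/22467 = -1303/22467 ≈ -0.057996)
t(h) = 6*h
Q(m) = -7 + sqrt(19 + m) (Q(m) = -7 + sqrt(m + 19) = -7 + sqrt(19 + m))
(D + Q(t(9)))*(-4134 + (46*(74 - 30) - 1*(-8130))) = (-1303/22467 + (-7 + sqrt(19 + 6*9)))*(-4134 + (46*(74 - 30) - 1*(-8130))) = (-1303/22467 + (-7 + sqrt(19 + 54)))*(-4134 + (46*44 + 8130)) = (-1303/22467 + (-7 + sqrt(73)))*(-4134 + (2024 + 8130)) = (-158572/22467 + sqrt(73))*(-4134 + 10154) = (-158572/22467 + sqrt(73))*6020 = -954603440/22467 + 6020*sqrt(73)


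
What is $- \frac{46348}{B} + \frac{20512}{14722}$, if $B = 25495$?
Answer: $- \frac{79690908}{187668695} \approx -0.42464$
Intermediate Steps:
$- \frac{46348}{B} + \frac{20512}{14722} = - \frac{46348}{25495} + \frac{20512}{14722} = \left(-46348\right) \frac{1}{25495} + 20512 \cdot \frac{1}{14722} = - \frac{46348}{25495} + \frac{10256}{7361} = - \frac{79690908}{187668695}$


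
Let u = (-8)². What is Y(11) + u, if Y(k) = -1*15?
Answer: 49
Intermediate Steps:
Y(k) = -15
u = 64
Y(11) + u = -15 + 64 = 49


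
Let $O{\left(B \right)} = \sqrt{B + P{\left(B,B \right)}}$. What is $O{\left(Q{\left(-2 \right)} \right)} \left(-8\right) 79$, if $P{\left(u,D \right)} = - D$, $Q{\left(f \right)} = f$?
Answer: $0$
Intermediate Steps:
$O{\left(B \right)} = 0$ ($O{\left(B \right)} = \sqrt{B - B} = \sqrt{0} = 0$)
$O{\left(Q{\left(-2 \right)} \right)} \left(-8\right) 79 = 0 \left(-8\right) 79 = 0 \cdot 79 = 0$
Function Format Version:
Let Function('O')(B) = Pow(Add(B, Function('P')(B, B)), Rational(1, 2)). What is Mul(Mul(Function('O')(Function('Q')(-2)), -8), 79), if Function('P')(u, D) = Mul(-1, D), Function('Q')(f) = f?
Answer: 0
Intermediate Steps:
Function('O')(B) = 0 (Function('O')(B) = Pow(Add(B, Mul(-1, B)), Rational(1, 2)) = Pow(0, Rational(1, 2)) = 0)
Mul(Mul(Function('O')(Function('Q')(-2)), -8), 79) = Mul(Mul(0, -8), 79) = Mul(0, 79) = 0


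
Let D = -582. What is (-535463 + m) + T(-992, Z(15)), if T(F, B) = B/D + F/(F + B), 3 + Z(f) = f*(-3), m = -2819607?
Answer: -21153709816/6305 ≈ -3.3551e+6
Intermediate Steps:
Z(f) = -3 - 3*f (Z(f) = -3 + f*(-3) = -3 - 3*f)
T(F, B) = -B/582 + F/(B + F) (T(F, B) = B/(-582) + F/(F + B) = B*(-1/582) + F/(B + F) = -B/582 + F/(B + F))
(-535463 + m) + T(-992, Z(15)) = (-535463 - 2819607) + (-992 - (-3 - 3*15)**2/582 - 1/582*(-3 - 3*15)*(-992))/((-3 - 3*15) - 992) = -3355070 + (-992 - (-3 - 45)**2/582 - 1/582*(-3 - 45)*(-992))/((-3 - 45) - 992) = -3355070 + (-992 - 1/582*(-48)**2 - 1/582*(-48)*(-992))/(-48 - 992) = -3355070 + (-992 - 1/582*2304 - 7936/97)/(-1040) = -3355070 - (-992 - 384/97 - 7936/97)/1040 = -3355070 - 1/1040*(-104544/97) = -3355070 + 6534/6305 = -21153709816/6305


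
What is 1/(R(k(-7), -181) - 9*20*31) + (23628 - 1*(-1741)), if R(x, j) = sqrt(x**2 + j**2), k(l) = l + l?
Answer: 789063239887/31103443 - sqrt(32957)/31103443 ≈ 25369.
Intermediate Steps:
k(l) = 2*l
R(x, j) = sqrt(j**2 + x**2)
1/(R(k(-7), -181) - 9*20*31) + (23628 - 1*(-1741)) = 1/(sqrt((-181)**2 + (2*(-7))**2) - 9*20*31) + (23628 - 1*(-1741)) = 1/(sqrt(32761 + (-14)**2) - 180*31) + (23628 + 1741) = 1/(sqrt(32761 + 196) - 5580) + 25369 = 1/(sqrt(32957) - 5580) + 25369 = 1/(-5580 + sqrt(32957)) + 25369 = 25369 + 1/(-5580 + sqrt(32957))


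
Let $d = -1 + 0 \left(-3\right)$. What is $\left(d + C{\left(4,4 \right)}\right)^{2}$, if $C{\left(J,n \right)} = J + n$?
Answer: $49$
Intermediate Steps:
$d = -1$ ($d = -1 + 0 = -1$)
$\left(d + C{\left(4,4 \right)}\right)^{2} = \left(-1 + \left(4 + 4\right)\right)^{2} = \left(-1 + 8\right)^{2} = 7^{2} = 49$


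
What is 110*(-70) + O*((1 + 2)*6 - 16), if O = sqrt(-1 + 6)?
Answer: -7700 + 2*sqrt(5) ≈ -7695.5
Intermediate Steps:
O = sqrt(5) ≈ 2.2361
110*(-70) + O*((1 + 2)*6 - 16) = 110*(-70) + sqrt(5)*((1 + 2)*6 - 16) = -7700 + sqrt(5)*(3*6 - 16) = -7700 + sqrt(5)*(18 - 16) = -7700 + sqrt(5)*2 = -7700 + 2*sqrt(5)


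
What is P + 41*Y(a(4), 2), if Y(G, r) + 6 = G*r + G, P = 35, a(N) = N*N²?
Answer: 7661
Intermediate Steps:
a(N) = N³
Y(G, r) = -6 + G + G*r (Y(G, r) = -6 + (G*r + G) = -6 + (G + G*r) = -6 + G + G*r)
P + 41*Y(a(4), 2) = 35 + 41*(-6 + 4³ + 4³*2) = 35 + 41*(-6 + 64 + 64*2) = 35 + 41*(-6 + 64 + 128) = 35 + 41*186 = 35 + 7626 = 7661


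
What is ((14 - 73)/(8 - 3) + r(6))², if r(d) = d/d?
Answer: 2916/25 ≈ 116.64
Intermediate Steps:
r(d) = 1
((14 - 73)/(8 - 3) + r(6))² = ((14 - 73)/(8 - 3) + 1)² = (-59/5 + 1)² = (-54/5)² = 2916/25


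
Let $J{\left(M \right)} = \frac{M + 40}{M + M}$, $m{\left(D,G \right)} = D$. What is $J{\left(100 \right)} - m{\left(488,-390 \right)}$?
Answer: $- \frac{4873}{10} \approx -487.3$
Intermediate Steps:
$J{\left(M \right)} = \frac{40 + M}{2 M}$
$J{\left(100 \right)} - m{\left(488,-390 \right)} = \frac{40 + 100}{2 \cdot 100} - 488 = \frac{1}{2} \cdot \frac{1}{100} \cdot 140 - 488 = \frac{7}{10} - 488 = - \frac{4873}{10}$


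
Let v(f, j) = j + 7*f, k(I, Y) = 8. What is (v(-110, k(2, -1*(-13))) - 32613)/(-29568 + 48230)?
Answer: -33375/18662 ≈ -1.7884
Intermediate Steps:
(v(-110, k(2, -1*(-13))) - 32613)/(-29568 + 48230) = ((8 + 7*(-110)) - 32613)/(-29568 + 48230) = ((8 - 770) - 32613)/18662 = (-762 - 32613)*(1/18662) = -33375*1/18662 = -33375/18662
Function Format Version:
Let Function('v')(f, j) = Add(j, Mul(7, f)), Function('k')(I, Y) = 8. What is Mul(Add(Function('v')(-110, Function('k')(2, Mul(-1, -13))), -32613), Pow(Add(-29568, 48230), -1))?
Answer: Rational(-33375, 18662) ≈ -1.7884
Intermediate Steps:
Mul(Add(Function('v')(-110, Function('k')(2, Mul(-1, -13))), -32613), Pow(Add(-29568, 48230), -1)) = Mul(Add(Add(8, Mul(7, -110)), -32613), Pow(Add(-29568, 48230), -1)) = Mul(Add(Add(8, -770), -32613), Pow(18662, -1)) = Mul(Add(-762, -32613), Rational(1, 18662)) = Mul(-33375, Rational(1, 18662)) = Rational(-33375, 18662)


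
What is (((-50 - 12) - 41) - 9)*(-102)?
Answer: 11424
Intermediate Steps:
(((-50 - 12) - 41) - 9)*(-102) = ((-62 - 41) - 9)*(-102) = (-103 - 9)*(-102) = -112*(-102) = 11424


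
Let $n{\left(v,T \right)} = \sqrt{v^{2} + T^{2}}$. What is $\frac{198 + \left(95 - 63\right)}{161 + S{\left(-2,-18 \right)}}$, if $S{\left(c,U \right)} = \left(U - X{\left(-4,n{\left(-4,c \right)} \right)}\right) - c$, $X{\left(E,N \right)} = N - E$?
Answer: $\frac{32430}{19861} + \frac{460 \sqrt{5}}{19861} \approx 1.6846$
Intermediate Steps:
$n{\left(v,T \right)} = \sqrt{T^{2} + v^{2}}$
$S{\left(c,U \right)} = -4 + U - c - \sqrt{16 + c^{2}}$ ($S{\left(c,U \right)} = \left(U - \left(\sqrt{c^{2} + \left(-4\right)^{2}} - -4\right)\right) - c = \left(U - \left(\sqrt{c^{2} + 16} + 4\right)\right) - c = \left(U - \left(\sqrt{16 + c^{2}} + 4\right)\right) - c = \left(U - \left(4 + \sqrt{16 + c^{2}}\right)\right) - c = \left(-4 + U - \sqrt{16 + c^{2}}\right) - c = -4 + U - c - \sqrt{16 + c^{2}}$)
$\frac{198 + \left(95 - 63\right)}{161 + S{\left(-2,-18 \right)}} = \frac{198 + \left(95 - 63\right)}{161 - \left(20 + \sqrt{16 + \left(-2\right)^{2}}\right)} = \frac{198 + \left(95 - 63\right)}{161 - \left(20 + \sqrt{16 + 4}\right)} = \frac{198 + 32}{161 - \left(20 + \sqrt{20}\right)} = \frac{230}{161 - \left(20 + 2 \sqrt{5}\right)} = \frac{230}{141 - 2 \sqrt{5}}$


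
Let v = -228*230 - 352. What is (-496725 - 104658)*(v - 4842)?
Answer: 34660107822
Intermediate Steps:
v = -52792 (v = -52440 - 352 = -52792)
(-496725 - 104658)*(v - 4842) = (-496725 - 104658)*(-52792 - 4842) = -601383*(-57634) = 34660107822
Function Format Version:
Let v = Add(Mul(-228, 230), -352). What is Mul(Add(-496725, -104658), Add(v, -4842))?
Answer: 34660107822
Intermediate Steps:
v = -52792 (v = Add(-52440, -352) = -52792)
Mul(Add(-496725, -104658), Add(v, -4842)) = Mul(Add(-496725, -104658), Add(-52792, -4842)) = Mul(-601383, -57634) = 34660107822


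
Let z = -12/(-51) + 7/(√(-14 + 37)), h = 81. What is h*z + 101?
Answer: 2041/17 + 567*√23/23 ≈ 238.29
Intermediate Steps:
z = 4/17 + 7*√23/23 (z = -12*(-1/51) + 7/(√23) = 4/17 + 7*(√23/23) = 4/17 + 7*√23/23 ≈ 1.6949)
h*z + 101 = 81*(4/17 + 7*√23/23) + 101 = (324/17 + 567*√23/23) + 101 = 2041/17 + 567*√23/23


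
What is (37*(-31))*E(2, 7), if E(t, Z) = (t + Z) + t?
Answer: -12617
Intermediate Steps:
E(t, Z) = Z + 2*t (E(t, Z) = (Z + t) + t = Z + 2*t)
(37*(-31))*E(2, 7) = (37*(-31))*(7 + 2*2) = -1147*(7 + 4) = -1147*11 = -12617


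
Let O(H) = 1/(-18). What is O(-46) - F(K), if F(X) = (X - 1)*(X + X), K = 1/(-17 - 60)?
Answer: -8737/106722 ≈ -0.081867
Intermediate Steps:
O(H) = -1/18 (O(H) = 1*(-1/18) = -1/18)
K = -1/77 (K = 1/(-77) = -1/77 ≈ -0.012987)
F(X) = 2*X*(-1 + X) (F(X) = (-1 + X)*(2*X) = 2*X*(-1 + X))
O(-46) - F(K) = -1/18 - 2*(-1)*(-1 - 1/77)/77 = -1/18 - 2*(-1)*(-78)/(77*77) = -1/18 - 1*156/5929 = -1/18 - 156/5929 = -8737/106722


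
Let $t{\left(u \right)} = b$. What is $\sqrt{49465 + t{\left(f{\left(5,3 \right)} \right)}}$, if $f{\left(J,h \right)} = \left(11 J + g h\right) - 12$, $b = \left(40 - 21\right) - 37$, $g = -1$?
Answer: $\sqrt{49447} \approx 222.37$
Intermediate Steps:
$b = -18$ ($b = 19 - 37 = -18$)
$f{\left(J,h \right)} = -12 - h + 11 J$ ($f{\left(J,h \right)} = \left(11 J - h\right) - 12 = \left(- h + 11 J\right) - 12 = -12 - h + 11 J$)
$t{\left(u \right)} = -18$
$\sqrt{49465 + t{\left(f{\left(5,3 \right)} \right)}} = \sqrt{49465 - 18} = \sqrt{49447}$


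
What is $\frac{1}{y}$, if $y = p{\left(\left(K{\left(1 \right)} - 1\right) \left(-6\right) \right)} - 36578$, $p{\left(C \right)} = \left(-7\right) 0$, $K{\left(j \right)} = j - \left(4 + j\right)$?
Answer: $- \frac{1}{36578} \approx -2.7339 \cdot 10^{-5}$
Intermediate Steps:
$K{\left(j \right)} = -4$ ($K{\left(j \right)} = j - \left(4 + j\right) = -4$)
$p{\left(C \right)} = 0$
$y = -36578$ ($y = 0 - 36578 = -36578$)
$\frac{1}{y} = \frac{1}{-36578} = - \frac{1}{36578}$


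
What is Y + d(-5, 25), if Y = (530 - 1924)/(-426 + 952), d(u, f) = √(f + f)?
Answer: -697/263 + 5*√2 ≈ 4.4209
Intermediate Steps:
d(u, f) = √2*√f (d(u, f) = √(2*f) = √2*√f)
Y = -697/263 (Y = -1394/526 = -1394*1/526 = -697/263 ≈ -2.6502)
Y + d(-5, 25) = -697/263 + √2*√25 = -697/263 + √2*5 = -697/263 + 5*√2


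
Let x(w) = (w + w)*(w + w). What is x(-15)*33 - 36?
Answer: 29664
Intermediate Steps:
x(w) = 4*w² (x(w) = (2*w)*(2*w) = 4*w²)
x(-15)*33 - 36 = (4*(-15)²)*33 - 36 = (4*225)*33 - 36 = 900*33 - 36 = 29700 - 36 = 29664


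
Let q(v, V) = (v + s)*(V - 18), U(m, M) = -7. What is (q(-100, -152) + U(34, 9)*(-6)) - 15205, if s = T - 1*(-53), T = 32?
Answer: -12613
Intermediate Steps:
s = 85 (s = 32 - 1*(-53) = 32 + 53 = 85)
q(v, V) = (-18 + V)*(85 + v) (q(v, V) = (v + 85)*(V - 18) = (85 + v)*(-18 + V) = (-18 + V)*(85 + v))
(q(-100, -152) + U(34, 9)*(-6)) - 15205 = ((-1530 - 18*(-100) + 85*(-152) - 152*(-100)) - 7*(-6)) - 15205 = ((-1530 + 1800 - 12920 + 15200) + 42) - 15205 = (2550 + 42) - 15205 = 2592 - 15205 = -12613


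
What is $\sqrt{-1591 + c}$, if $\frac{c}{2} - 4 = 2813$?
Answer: $\sqrt{4043} \approx 63.585$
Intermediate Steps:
$c = 5634$ ($c = 8 + 2 \cdot 2813 = 8 + 5626 = 5634$)
$\sqrt{-1591 + c} = \sqrt{-1591 + 5634} = \sqrt{4043}$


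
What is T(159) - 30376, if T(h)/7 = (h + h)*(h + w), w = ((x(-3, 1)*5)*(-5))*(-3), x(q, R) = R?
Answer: 490508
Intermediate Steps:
w = 75 (w = ((1*5)*(-5))*(-3) = (5*(-5))*(-3) = -25*(-3) = 75)
T(h) = 14*h*(75 + h) (T(h) = 7*((h + h)*(h + 75)) = 7*((2*h)*(75 + h)) = 7*(2*h*(75 + h)) = 14*h*(75 + h))
T(159) - 30376 = 14*159*(75 + 159) - 30376 = 14*159*234 - 30376 = 520884 - 30376 = 490508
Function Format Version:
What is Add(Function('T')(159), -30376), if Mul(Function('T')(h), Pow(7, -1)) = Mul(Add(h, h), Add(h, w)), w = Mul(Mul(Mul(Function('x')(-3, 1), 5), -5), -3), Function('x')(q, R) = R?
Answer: 490508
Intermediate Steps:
w = 75 (w = Mul(Mul(Mul(1, 5), -5), -3) = Mul(Mul(5, -5), -3) = Mul(-25, -3) = 75)
Function('T')(h) = Mul(14, h, Add(75, h)) (Function('T')(h) = Mul(7, Mul(Add(h, h), Add(h, 75))) = Mul(7, Mul(Mul(2, h), Add(75, h))) = Mul(7, Mul(2, h, Add(75, h))) = Mul(14, h, Add(75, h)))
Add(Function('T')(159), -30376) = Add(Mul(14, 159, Add(75, 159)), -30376) = Add(Mul(14, 159, 234), -30376) = Add(520884, -30376) = 490508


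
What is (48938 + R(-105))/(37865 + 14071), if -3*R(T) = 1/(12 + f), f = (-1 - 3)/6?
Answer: 1663891/1765824 ≈ 0.94227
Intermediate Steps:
f = -2/3 (f = -4*1/6 = -2/3 ≈ -0.66667)
R(T) = -1/34 (R(T) = -1/(3*(12 - 2/3)) = -1/(3*34/3) = -1/3*3/34 = -1/34)
(48938 + R(-105))/(37865 + 14071) = (48938 - 1/34)/(37865 + 14071) = (1663891/34)/51936 = (1663891/34)*(1/51936) = 1663891/1765824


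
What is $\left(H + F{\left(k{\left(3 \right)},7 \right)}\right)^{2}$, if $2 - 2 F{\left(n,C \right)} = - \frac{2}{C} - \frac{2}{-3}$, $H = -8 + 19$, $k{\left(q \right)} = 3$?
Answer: $\frac{61504}{441} \approx 139.46$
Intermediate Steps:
$H = 11$
$F{\left(n,C \right)} = \frac{2}{3} + \frac{1}{C}$ ($F{\left(n,C \right)} = 1 - \frac{- \frac{2}{C} - \frac{2}{-3}}{2} = 1 - \frac{- \frac{2}{C} - - \frac{2}{3}}{2} = 1 - \frac{- \frac{2}{C} + \frac{2}{3}}{2} = 1 - \frac{\frac{2}{3} - \frac{2}{C}}{2} = 1 - \left(\frac{1}{3} - \frac{1}{C}\right) = \frac{2}{3} + \frac{1}{C}$)
$\left(H + F{\left(k{\left(3 \right)},7 \right)}\right)^{2} = \left(11 + \left(\frac{2}{3} + \frac{1}{7}\right)\right)^{2} = \left(11 + \frac{17}{21}\right)^{2} = \left(\frac{248}{21}\right)^{2} = \frac{61504}{441}$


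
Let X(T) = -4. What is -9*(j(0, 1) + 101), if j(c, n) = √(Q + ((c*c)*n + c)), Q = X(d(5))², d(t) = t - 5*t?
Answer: -945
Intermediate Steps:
d(t) = -4*t
Q = 16 (Q = (-4)² = 16)
j(c, n) = √(16 + c + n*c²) (j(c, n) = √(16 + ((c*c)*n + c)) = √(16 + (c²*n + c)) = √(16 + (n*c² + c)) = √(16 + (c + n*c²)) = √(16 + c + n*c²))
-9*(j(0, 1) + 101) = -9*(√(16 + 0 + 1*0²) + 101) = -9*(√(16 + 0 + 1*0) + 101) = -9*(√(16 + 0 + 0) + 101) = -9*(√16 + 101) = -9*(4 + 101) = -9*105 = -945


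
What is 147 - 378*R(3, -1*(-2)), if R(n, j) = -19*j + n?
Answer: 13377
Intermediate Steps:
R(n, j) = n - 19*j
147 - 378*R(3, -1*(-2)) = 147 - 378*(3 - (-19)*(-2)) = 147 - 378*(3 - 19*2) = 147 - 378*(3 - 38) = 147 - 378*(-35) = 147 + 13230 = 13377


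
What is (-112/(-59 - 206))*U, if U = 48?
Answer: 5376/265 ≈ 20.287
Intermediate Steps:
(-112/(-59 - 206))*U = (-112/(-59 - 206))*48 = (-112/(-265))*48 = -1/265*(-112)*48 = (112/265)*48 = 5376/265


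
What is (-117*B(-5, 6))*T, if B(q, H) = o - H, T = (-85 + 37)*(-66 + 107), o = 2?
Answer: -921024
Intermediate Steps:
T = -1968 (T = -48*41 = -1968)
B(q, H) = 2 - H
(-117*B(-5, 6))*T = -117*(2 - 1*6)*(-1968) = -117*(2 - 6)*(-1968) = -117*(-4)*(-1968) = 468*(-1968) = -921024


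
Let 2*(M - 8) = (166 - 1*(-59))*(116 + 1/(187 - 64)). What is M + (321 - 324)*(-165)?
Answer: 1111421/82 ≈ 13554.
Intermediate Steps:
M = 1070831/82 (M = 8 + ((166 - 1*(-59))*(116 + 1/(187 - 64)))/2 = 8 + ((166 + 59)*(116 + 1/123))/2 = 8 + (225*(116 + 1/123))/2 = 8 + (225*(14269/123))/2 = 8 + (½)*(1070175/41) = 8 + 1070175/82 = 1070831/82 ≈ 13059.)
M + (321 - 324)*(-165) = 1070831/82 + (321 - 324)*(-165) = 1070831/82 - 3*(-165) = 1070831/82 + 495 = 1111421/82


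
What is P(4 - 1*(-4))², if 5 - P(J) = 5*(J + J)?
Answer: 5625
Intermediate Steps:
P(J) = 5 - 10*J (P(J) = 5 - 5*(J + J) = 5 - 5*2*J = 5 - 10*J)
P(4 - 1*(-4))² = (5 - 10*(4 - 1*(-4)))² = (5 - 10*(4 + 4))² = (5 - 10*8)² = (5 - 80)² = (-75)² = 5625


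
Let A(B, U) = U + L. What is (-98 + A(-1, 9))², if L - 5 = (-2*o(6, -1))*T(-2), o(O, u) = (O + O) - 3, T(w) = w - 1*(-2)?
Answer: 7056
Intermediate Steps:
T(w) = 2 + w (T(w) = w + 2 = 2 + w)
o(O, u) = -3 + 2*O (o(O, u) = 2*O - 3 = -3 + 2*O)
L = 5 (L = 5 + (-2*(-3 + 2*6))*(2 - 2) = 5 - 2*(-3 + 12)*0 = 5 - 2*9*0 = 5 - 18*0 = 5 + 0 = 5)
A(B, U) = 5 + U (A(B, U) = U + 5 = 5 + U)
(-98 + A(-1, 9))² = (-98 + (5 + 9))² = (-98 + 14)² = (-84)² = 7056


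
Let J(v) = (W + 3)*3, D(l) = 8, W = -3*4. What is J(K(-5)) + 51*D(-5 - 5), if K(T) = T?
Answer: 381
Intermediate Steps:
W = -12
J(v) = -27 (J(v) = (-12 + 3)*3 = -9*3 = -27)
J(K(-5)) + 51*D(-5 - 5) = -27 + 51*8 = -27 + 408 = 381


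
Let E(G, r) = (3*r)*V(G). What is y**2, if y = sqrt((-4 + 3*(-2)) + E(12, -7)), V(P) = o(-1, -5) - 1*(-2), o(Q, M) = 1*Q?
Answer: -31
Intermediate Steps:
o(Q, M) = Q
V(P) = 1 (V(P) = -1 - 1*(-2) = -1 + 2 = 1)
E(G, r) = 3*r (E(G, r) = (3*r)*1 = 3*r)
y = I*sqrt(31) (y = sqrt((-4 + 3*(-2)) + 3*(-7)) = sqrt((-4 - 6) - 21) = sqrt(-10 - 21) = sqrt(-31) = I*sqrt(31) ≈ 5.5678*I)
y**2 = (I*sqrt(31))**2 = -31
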